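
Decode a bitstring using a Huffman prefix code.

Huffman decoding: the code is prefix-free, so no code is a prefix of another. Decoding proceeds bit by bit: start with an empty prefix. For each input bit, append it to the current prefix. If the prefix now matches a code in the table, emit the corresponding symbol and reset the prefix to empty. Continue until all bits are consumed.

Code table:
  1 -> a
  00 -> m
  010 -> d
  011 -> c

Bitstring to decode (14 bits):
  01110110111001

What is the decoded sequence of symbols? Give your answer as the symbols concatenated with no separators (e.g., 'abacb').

Bit 0: prefix='0' (no match yet)
Bit 1: prefix='01' (no match yet)
Bit 2: prefix='011' -> emit 'c', reset
Bit 3: prefix='1' -> emit 'a', reset
Bit 4: prefix='0' (no match yet)
Bit 5: prefix='01' (no match yet)
Bit 6: prefix='011' -> emit 'c', reset
Bit 7: prefix='0' (no match yet)
Bit 8: prefix='01' (no match yet)
Bit 9: prefix='011' -> emit 'c', reset
Bit 10: prefix='1' -> emit 'a', reset
Bit 11: prefix='0' (no match yet)
Bit 12: prefix='00' -> emit 'm', reset
Bit 13: prefix='1' -> emit 'a', reset

Answer: caccama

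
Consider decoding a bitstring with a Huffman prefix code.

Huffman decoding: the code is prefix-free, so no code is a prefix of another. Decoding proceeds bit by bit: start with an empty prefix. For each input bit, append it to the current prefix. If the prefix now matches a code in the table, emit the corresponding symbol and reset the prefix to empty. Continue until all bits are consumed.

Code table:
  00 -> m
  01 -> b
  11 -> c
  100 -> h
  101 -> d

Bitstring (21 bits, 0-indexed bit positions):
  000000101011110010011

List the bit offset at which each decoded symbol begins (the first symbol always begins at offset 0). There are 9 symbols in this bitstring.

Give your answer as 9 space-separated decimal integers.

Answer: 0 2 4 6 9 11 13 16 19

Derivation:
Bit 0: prefix='0' (no match yet)
Bit 1: prefix='00' -> emit 'm', reset
Bit 2: prefix='0' (no match yet)
Bit 3: prefix='00' -> emit 'm', reset
Bit 4: prefix='0' (no match yet)
Bit 5: prefix='00' -> emit 'm', reset
Bit 6: prefix='1' (no match yet)
Bit 7: prefix='10' (no match yet)
Bit 8: prefix='101' -> emit 'd', reset
Bit 9: prefix='0' (no match yet)
Bit 10: prefix='01' -> emit 'b', reset
Bit 11: prefix='1' (no match yet)
Bit 12: prefix='11' -> emit 'c', reset
Bit 13: prefix='1' (no match yet)
Bit 14: prefix='10' (no match yet)
Bit 15: prefix='100' -> emit 'h', reset
Bit 16: prefix='1' (no match yet)
Bit 17: prefix='10' (no match yet)
Bit 18: prefix='100' -> emit 'h', reset
Bit 19: prefix='1' (no match yet)
Bit 20: prefix='11' -> emit 'c', reset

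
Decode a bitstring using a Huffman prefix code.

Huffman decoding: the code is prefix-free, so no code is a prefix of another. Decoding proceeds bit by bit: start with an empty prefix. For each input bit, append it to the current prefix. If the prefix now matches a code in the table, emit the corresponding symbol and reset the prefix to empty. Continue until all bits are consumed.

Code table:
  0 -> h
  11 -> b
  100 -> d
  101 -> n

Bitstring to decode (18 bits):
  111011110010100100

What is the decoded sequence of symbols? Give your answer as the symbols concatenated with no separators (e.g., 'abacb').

Bit 0: prefix='1' (no match yet)
Bit 1: prefix='11' -> emit 'b', reset
Bit 2: prefix='1' (no match yet)
Bit 3: prefix='10' (no match yet)
Bit 4: prefix='101' -> emit 'n', reset
Bit 5: prefix='1' (no match yet)
Bit 6: prefix='11' -> emit 'b', reset
Bit 7: prefix='1' (no match yet)
Bit 8: prefix='10' (no match yet)
Bit 9: prefix='100' -> emit 'd', reset
Bit 10: prefix='1' (no match yet)
Bit 11: prefix='10' (no match yet)
Bit 12: prefix='101' -> emit 'n', reset
Bit 13: prefix='0' -> emit 'h', reset
Bit 14: prefix='0' -> emit 'h', reset
Bit 15: prefix='1' (no match yet)
Bit 16: prefix='10' (no match yet)
Bit 17: prefix='100' -> emit 'd', reset

Answer: bnbdnhhd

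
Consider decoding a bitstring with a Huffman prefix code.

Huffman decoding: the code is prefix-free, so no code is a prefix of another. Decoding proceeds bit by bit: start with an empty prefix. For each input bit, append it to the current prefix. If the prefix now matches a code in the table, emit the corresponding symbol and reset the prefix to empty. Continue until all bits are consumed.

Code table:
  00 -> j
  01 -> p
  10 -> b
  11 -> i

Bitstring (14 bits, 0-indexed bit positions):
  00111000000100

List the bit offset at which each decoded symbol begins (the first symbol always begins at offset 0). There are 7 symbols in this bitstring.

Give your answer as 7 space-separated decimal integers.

Answer: 0 2 4 6 8 10 12

Derivation:
Bit 0: prefix='0' (no match yet)
Bit 1: prefix='00' -> emit 'j', reset
Bit 2: prefix='1' (no match yet)
Bit 3: prefix='11' -> emit 'i', reset
Bit 4: prefix='1' (no match yet)
Bit 5: prefix='10' -> emit 'b', reset
Bit 6: prefix='0' (no match yet)
Bit 7: prefix='00' -> emit 'j', reset
Bit 8: prefix='0' (no match yet)
Bit 9: prefix='00' -> emit 'j', reset
Bit 10: prefix='0' (no match yet)
Bit 11: prefix='01' -> emit 'p', reset
Bit 12: prefix='0' (no match yet)
Bit 13: prefix='00' -> emit 'j', reset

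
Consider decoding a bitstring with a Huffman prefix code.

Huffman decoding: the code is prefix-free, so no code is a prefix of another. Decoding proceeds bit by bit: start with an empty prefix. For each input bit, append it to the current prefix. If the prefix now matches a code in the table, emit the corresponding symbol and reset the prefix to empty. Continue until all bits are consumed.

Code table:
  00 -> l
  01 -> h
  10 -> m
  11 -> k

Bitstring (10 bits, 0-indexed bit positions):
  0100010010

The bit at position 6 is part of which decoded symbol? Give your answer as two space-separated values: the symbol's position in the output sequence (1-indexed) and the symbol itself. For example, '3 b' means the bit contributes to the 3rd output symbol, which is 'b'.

Bit 0: prefix='0' (no match yet)
Bit 1: prefix='01' -> emit 'h', reset
Bit 2: prefix='0' (no match yet)
Bit 3: prefix='00' -> emit 'l', reset
Bit 4: prefix='0' (no match yet)
Bit 5: prefix='01' -> emit 'h', reset
Bit 6: prefix='0' (no match yet)
Bit 7: prefix='00' -> emit 'l', reset
Bit 8: prefix='1' (no match yet)
Bit 9: prefix='10' -> emit 'm', reset

Answer: 4 l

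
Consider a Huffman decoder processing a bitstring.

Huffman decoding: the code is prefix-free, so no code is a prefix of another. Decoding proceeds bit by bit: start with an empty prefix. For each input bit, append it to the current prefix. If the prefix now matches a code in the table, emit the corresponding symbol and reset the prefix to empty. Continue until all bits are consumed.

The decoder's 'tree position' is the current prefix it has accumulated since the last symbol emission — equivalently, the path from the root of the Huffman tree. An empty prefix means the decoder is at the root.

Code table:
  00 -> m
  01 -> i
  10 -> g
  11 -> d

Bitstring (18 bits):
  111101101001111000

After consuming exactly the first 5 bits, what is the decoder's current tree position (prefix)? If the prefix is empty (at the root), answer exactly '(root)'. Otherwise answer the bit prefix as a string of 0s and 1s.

Answer: 0

Derivation:
Bit 0: prefix='1' (no match yet)
Bit 1: prefix='11' -> emit 'd', reset
Bit 2: prefix='1' (no match yet)
Bit 3: prefix='11' -> emit 'd', reset
Bit 4: prefix='0' (no match yet)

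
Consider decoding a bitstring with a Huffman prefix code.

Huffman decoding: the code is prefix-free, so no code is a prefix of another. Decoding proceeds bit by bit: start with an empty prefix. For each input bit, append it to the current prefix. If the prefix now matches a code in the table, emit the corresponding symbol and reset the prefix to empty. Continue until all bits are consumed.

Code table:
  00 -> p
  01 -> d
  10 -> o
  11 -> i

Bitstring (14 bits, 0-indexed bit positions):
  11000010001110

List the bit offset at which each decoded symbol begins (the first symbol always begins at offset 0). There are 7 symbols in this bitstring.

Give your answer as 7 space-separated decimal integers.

Answer: 0 2 4 6 8 10 12

Derivation:
Bit 0: prefix='1' (no match yet)
Bit 1: prefix='11' -> emit 'i', reset
Bit 2: prefix='0' (no match yet)
Bit 3: prefix='00' -> emit 'p', reset
Bit 4: prefix='0' (no match yet)
Bit 5: prefix='00' -> emit 'p', reset
Bit 6: prefix='1' (no match yet)
Bit 7: prefix='10' -> emit 'o', reset
Bit 8: prefix='0' (no match yet)
Bit 9: prefix='00' -> emit 'p', reset
Bit 10: prefix='1' (no match yet)
Bit 11: prefix='11' -> emit 'i', reset
Bit 12: prefix='1' (no match yet)
Bit 13: prefix='10' -> emit 'o', reset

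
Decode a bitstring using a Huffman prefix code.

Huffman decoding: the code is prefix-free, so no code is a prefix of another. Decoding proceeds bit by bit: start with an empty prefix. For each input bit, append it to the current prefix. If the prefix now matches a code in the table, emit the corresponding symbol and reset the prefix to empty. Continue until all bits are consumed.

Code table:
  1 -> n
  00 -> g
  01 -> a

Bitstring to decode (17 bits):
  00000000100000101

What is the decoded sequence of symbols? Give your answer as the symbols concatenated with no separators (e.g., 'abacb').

Answer: ggggnggaa

Derivation:
Bit 0: prefix='0' (no match yet)
Bit 1: prefix='00' -> emit 'g', reset
Bit 2: prefix='0' (no match yet)
Bit 3: prefix='00' -> emit 'g', reset
Bit 4: prefix='0' (no match yet)
Bit 5: prefix='00' -> emit 'g', reset
Bit 6: prefix='0' (no match yet)
Bit 7: prefix='00' -> emit 'g', reset
Bit 8: prefix='1' -> emit 'n', reset
Bit 9: prefix='0' (no match yet)
Bit 10: prefix='00' -> emit 'g', reset
Bit 11: prefix='0' (no match yet)
Bit 12: prefix='00' -> emit 'g', reset
Bit 13: prefix='0' (no match yet)
Bit 14: prefix='01' -> emit 'a', reset
Bit 15: prefix='0' (no match yet)
Bit 16: prefix='01' -> emit 'a', reset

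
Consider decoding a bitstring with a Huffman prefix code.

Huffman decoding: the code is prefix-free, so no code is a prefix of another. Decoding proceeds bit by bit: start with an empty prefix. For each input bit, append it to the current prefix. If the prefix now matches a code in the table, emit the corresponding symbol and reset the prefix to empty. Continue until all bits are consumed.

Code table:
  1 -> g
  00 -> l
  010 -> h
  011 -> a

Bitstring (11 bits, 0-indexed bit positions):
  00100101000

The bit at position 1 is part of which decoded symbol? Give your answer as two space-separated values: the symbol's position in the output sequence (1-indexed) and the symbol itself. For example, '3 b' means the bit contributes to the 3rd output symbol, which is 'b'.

Answer: 1 l

Derivation:
Bit 0: prefix='0' (no match yet)
Bit 1: prefix='00' -> emit 'l', reset
Bit 2: prefix='1' -> emit 'g', reset
Bit 3: prefix='0' (no match yet)
Bit 4: prefix='00' -> emit 'l', reset
Bit 5: prefix='1' -> emit 'g', reset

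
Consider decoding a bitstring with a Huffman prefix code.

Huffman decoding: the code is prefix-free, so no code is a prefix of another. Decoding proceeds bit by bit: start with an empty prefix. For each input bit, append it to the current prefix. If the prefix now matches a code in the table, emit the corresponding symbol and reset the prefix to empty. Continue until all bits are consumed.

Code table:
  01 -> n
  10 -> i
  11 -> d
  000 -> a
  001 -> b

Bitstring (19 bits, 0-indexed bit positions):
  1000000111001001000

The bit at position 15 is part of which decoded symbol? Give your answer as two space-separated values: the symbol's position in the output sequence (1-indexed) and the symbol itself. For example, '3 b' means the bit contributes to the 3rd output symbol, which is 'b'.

Bit 0: prefix='1' (no match yet)
Bit 1: prefix='10' -> emit 'i', reset
Bit 2: prefix='0' (no match yet)
Bit 3: prefix='00' (no match yet)
Bit 4: prefix='000' -> emit 'a', reset
Bit 5: prefix='0' (no match yet)
Bit 6: prefix='00' (no match yet)
Bit 7: prefix='001' -> emit 'b', reset
Bit 8: prefix='1' (no match yet)
Bit 9: prefix='11' -> emit 'd', reset
Bit 10: prefix='0' (no match yet)
Bit 11: prefix='00' (no match yet)
Bit 12: prefix='001' -> emit 'b', reset
Bit 13: prefix='0' (no match yet)
Bit 14: prefix='00' (no match yet)
Bit 15: prefix='001' -> emit 'b', reset
Bit 16: prefix='0' (no match yet)
Bit 17: prefix='00' (no match yet)
Bit 18: prefix='000' -> emit 'a', reset

Answer: 6 b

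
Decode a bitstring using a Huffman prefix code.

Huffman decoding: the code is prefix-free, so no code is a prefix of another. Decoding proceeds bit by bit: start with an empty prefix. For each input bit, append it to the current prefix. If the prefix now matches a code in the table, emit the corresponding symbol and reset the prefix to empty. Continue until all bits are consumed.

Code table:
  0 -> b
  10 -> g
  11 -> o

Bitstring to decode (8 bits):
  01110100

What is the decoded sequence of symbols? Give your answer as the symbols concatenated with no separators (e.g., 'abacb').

Answer: boggb

Derivation:
Bit 0: prefix='0' -> emit 'b', reset
Bit 1: prefix='1' (no match yet)
Bit 2: prefix='11' -> emit 'o', reset
Bit 3: prefix='1' (no match yet)
Bit 4: prefix='10' -> emit 'g', reset
Bit 5: prefix='1' (no match yet)
Bit 6: prefix='10' -> emit 'g', reset
Bit 7: prefix='0' -> emit 'b', reset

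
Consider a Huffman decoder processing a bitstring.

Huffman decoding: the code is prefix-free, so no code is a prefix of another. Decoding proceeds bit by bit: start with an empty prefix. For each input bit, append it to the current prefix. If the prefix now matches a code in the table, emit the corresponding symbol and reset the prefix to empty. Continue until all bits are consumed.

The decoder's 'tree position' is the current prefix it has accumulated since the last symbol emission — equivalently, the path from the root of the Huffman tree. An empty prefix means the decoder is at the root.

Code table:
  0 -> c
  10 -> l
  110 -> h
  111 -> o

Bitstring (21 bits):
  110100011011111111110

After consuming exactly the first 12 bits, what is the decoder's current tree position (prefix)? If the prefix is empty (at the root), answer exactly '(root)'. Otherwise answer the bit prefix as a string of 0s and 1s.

Bit 0: prefix='1' (no match yet)
Bit 1: prefix='11' (no match yet)
Bit 2: prefix='110' -> emit 'h', reset
Bit 3: prefix='1' (no match yet)
Bit 4: prefix='10' -> emit 'l', reset
Bit 5: prefix='0' -> emit 'c', reset
Bit 6: prefix='0' -> emit 'c', reset
Bit 7: prefix='1' (no match yet)
Bit 8: prefix='11' (no match yet)
Bit 9: prefix='110' -> emit 'h', reset
Bit 10: prefix='1' (no match yet)
Bit 11: prefix='11' (no match yet)

Answer: 11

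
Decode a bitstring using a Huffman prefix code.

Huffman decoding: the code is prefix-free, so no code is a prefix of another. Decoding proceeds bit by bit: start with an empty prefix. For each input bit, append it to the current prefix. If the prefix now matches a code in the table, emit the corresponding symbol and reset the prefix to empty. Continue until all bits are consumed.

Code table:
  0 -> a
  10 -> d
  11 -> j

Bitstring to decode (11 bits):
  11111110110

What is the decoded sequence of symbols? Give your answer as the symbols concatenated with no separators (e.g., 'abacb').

Answer: jjjdja

Derivation:
Bit 0: prefix='1' (no match yet)
Bit 1: prefix='11' -> emit 'j', reset
Bit 2: prefix='1' (no match yet)
Bit 3: prefix='11' -> emit 'j', reset
Bit 4: prefix='1' (no match yet)
Bit 5: prefix='11' -> emit 'j', reset
Bit 6: prefix='1' (no match yet)
Bit 7: prefix='10' -> emit 'd', reset
Bit 8: prefix='1' (no match yet)
Bit 9: prefix='11' -> emit 'j', reset
Bit 10: prefix='0' -> emit 'a', reset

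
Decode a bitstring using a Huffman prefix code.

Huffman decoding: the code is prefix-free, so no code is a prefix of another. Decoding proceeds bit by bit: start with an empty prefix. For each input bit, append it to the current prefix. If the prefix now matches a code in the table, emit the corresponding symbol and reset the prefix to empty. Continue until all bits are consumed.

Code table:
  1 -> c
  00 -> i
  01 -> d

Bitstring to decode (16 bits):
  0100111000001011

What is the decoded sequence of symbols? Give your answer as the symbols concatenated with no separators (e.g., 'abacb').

Bit 0: prefix='0' (no match yet)
Bit 1: prefix='01' -> emit 'd', reset
Bit 2: prefix='0' (no match yet)
Bit 3: prefix='00' -> emit 'i', reset
Bit 4: prefix='1' -> emit 'c', reset
Bit 5: prefix='1' -> emit 'c', reset
Bit 6: prefix='1' -> emit 'c', reset
Bit 7: prefix='0' (no match yet)
Bit 8: prefix='00' -> emit 'i', reset
Bit 9: prefix='0' (no match yet)
Bit 10: prefix='00' -> emit 'i', reset
Bit 11: prefix='0' (no match yet)
Bit 12: prefix='01' -> emit 'd', reset
Bit 13: prefix='0' (no match yet)
Bit 14: prefix='01' -> emit 'd', reset
Bit 15: prefix='1' -> emit 'c', reset

Answer: diccciiddc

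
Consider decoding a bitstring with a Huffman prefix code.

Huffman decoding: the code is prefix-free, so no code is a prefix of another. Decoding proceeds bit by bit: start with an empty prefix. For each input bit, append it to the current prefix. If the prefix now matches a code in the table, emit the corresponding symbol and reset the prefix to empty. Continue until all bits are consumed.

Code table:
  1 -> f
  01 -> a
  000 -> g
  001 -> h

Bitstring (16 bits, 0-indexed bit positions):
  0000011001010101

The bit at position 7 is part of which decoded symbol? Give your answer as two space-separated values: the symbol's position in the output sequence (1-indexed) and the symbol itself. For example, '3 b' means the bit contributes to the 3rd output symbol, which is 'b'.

Bit 0: prefix='0' (no match yet)
Bit 1: prefix='00' (no match yet)
Bit 2: prefix='000' -> emit 'g', reset
Bit 3: prefix='0' (no match yet)
Bit 4: prefix='00' (no match yet)
Bit 5: prefix='001' -> emit 'h', reset
Bit 6: prefix='1' -> emit 'f', reset
Bit 7: prefix='0' (no match yet)
Bit 8: prefix='00' (no match yet)
Bit 9: prefix='001' -> emit 'h', reset
Bit 10: prefix='0' (no match yet)
Bit 11: prefix='01' -> emit 'a', reset

Answer: 4 h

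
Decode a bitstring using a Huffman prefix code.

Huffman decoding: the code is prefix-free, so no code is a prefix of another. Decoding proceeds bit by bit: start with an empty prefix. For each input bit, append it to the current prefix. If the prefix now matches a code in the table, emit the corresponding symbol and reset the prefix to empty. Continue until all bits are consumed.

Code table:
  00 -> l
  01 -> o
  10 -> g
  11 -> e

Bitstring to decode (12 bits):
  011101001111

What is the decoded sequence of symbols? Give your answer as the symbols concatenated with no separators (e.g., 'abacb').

Answer: oeolee

Derivation:
Bit 0: prefix='0' (no match yet)
Bit 1: prefix='01' -> emit 'o', reset
Bit 2: prefix='1' (no match yet)
Bit 3: prefix='11' -> emit 'e', reset
Bit 4: prefix='0' (no match yet)
Bit 5: prefix='01' -> emit 'o', reset
Bit 6: prefix='0' (no match yet)
Bit 7: prefix='00' -> emit 'l', reset
Bit 8: prefix='1' (no match yet)
Bit 9: prefix='11' -> emit 'e', reset
Bit 10: prefix='1' (no match yet)
Bit 11: prefix='11' -> emit 'e', reset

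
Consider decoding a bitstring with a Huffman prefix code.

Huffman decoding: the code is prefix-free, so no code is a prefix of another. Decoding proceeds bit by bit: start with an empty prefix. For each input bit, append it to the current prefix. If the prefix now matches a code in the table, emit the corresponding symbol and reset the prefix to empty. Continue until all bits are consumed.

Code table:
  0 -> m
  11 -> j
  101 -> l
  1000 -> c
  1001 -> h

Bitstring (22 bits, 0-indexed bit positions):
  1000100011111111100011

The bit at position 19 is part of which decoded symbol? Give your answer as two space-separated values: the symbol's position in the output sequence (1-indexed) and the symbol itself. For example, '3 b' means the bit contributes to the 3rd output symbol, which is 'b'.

Answer: 7 c

Derivation:
Bit 0: prefix='1' (no match yet)
Bit 1: prefix='10' (no match yet)
Bit 2: prefix='100' (no match yet)
Bit 3: prefix='1000' -> emit 'c', reset
Bit 4: prefix='1' (no match yet)
Bit 5: prefix='10' (no match yet)
Bit 6: prefix='100' (no match yet)
Bit 7: prefix='1000' -> emit 'c', reset
Bit 8: prefix='1' (no match yet)
Bit 9: prefix='11' -> emit 'j', reset
Bit 10: prefix='1' (no match yet)
Bit 11: prefix='11' -> emit 'j', reset
Bit 12: prefix='1' (no match yet)
Bit 13: prefix='11' -> emit 'j', reset
Bit 14: prefix='1' (no match yet)
Bit 15: prefix='11' -> emit 'j', reset
Bit 16: prefix='1' (no match yet)
Bit 17: prefix='10' (no match yet)
Bit 18: prefix='100' (no match yet)
Bit 19: prefix='1000' -> emit 'c', reset
Bit 20: prefix='1' (no match yet)
Bit 21: prefix='11' -> emit 'j', reset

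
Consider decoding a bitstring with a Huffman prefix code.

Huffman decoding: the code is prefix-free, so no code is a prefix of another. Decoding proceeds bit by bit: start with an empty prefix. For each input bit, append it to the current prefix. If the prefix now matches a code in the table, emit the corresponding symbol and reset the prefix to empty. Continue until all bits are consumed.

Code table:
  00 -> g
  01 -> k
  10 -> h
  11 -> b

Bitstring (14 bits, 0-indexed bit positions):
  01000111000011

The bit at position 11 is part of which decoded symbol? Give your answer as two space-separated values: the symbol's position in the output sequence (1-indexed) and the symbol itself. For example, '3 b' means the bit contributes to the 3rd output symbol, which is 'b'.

Answer: 6 g

Derivation:
Bit 0: prefix='0' (no match yet)
Bit 1: prefix='01' -> emit 'k', reset
Bit 2: prefix='0' (no match yet)
Bit 3: prefix='00' -> emit 'g', reset
Bit 4: prefix='0' (no match yet)
Bit 5: prefix='01' -> emit 'k', reset
Bit 6: prefix='1' (no match yet)
Bit 7: prefix='11' -> emit 'b', reset
Bit 8: prefix='0' (no match yet)
Bit 9: prefix='00' -> emit 'g', reset
Bit 10: prefix='0' (no match yet)
Bit 11: prefix='00' -> emit 'g', reset
Bit 12: prefix='1' (no match yet)
Bit 13: prefix='11' -> emit 'b', reset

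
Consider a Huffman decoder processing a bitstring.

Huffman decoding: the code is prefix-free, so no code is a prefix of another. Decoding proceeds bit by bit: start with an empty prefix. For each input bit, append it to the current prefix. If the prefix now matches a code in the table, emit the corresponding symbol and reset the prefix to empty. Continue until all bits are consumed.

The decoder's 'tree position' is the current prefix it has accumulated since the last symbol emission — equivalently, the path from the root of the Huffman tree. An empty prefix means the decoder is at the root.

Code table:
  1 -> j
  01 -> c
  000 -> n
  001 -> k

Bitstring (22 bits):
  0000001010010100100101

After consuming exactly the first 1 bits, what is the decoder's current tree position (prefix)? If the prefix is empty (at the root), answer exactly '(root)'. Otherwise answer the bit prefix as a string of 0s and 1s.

Bit 0: prefix='0' (no match yet)

Answer: 0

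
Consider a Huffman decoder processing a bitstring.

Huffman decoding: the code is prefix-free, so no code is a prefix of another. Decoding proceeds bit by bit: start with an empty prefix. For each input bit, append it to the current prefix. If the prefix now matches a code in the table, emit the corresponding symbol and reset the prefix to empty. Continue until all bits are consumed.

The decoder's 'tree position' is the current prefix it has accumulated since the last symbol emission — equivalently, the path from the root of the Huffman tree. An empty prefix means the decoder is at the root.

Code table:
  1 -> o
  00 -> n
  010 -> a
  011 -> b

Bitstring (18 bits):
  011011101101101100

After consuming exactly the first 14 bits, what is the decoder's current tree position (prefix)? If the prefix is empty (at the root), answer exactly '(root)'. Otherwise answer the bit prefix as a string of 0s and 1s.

Answer: 0

Derivation:
Bit 0: prefix='0' (no match yet)
Bit 1: prefix='01' (no match yet)
Bit 2: prefix='011' -> emit 'b', reset
Bit 3: prefix='0' (no match yet)
Bit 4: prefix='01' (no match yet)
Bit 5: prefix='011' -> emit 'b', reset
Bit 6: prefix='1' -> emit 'o', reset
Bit 7: prefix='0' (no match yet)
Bit 8: prefix='01' (no match yet)
Bit 9: prefix='011' -> emit 'b', reset
Bit 10: prefix='0' (no match yet)
Bit 11: prefix='01' (no match yet)
Bit 12: prefix='011' -> emit 'b', reset
Bit 13: prefix='0' (no match yet)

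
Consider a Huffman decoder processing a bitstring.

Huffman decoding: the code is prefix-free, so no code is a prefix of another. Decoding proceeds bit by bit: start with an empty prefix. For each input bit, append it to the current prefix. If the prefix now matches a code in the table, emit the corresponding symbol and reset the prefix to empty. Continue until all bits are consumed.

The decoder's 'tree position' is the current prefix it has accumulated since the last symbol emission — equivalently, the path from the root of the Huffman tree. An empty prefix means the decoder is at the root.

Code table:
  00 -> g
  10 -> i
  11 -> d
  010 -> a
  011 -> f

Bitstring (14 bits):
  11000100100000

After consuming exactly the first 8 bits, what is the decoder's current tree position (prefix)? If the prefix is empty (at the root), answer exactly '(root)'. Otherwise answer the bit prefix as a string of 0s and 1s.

Answer: 0

Derivation:
Bit 0: prefix='1' (no match yet)
Bit 1: prefix='11' -> emit 'd', reset
Bit 2: prefix='0' (no match yet)
Bit 3: prefix='00' -> emit 'g', reset
Bit 4: prefix='0' (no match yet)
Bit 5: prefix='01' (no match yet)
Bit 6: prefix='010' -> emit 'a', reset
Bit 7: prefix='0' (no match yet)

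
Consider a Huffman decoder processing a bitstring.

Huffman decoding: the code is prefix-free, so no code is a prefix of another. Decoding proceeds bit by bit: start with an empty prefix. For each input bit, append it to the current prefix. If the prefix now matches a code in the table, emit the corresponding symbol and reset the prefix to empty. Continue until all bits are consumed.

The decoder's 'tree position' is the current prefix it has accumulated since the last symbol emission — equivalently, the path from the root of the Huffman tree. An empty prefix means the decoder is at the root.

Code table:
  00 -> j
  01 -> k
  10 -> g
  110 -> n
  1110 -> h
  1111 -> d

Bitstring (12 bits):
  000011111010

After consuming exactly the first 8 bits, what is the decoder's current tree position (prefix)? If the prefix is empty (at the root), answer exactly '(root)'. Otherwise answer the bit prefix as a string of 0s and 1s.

Answer: (root)

Derivation:
Bit 0: prefix='0' (no match yet)
Bit 1: prefix='00' -> emit 'j', reset
Bit 2: prefix='0' (no match yet)
Bit 3: prefix='00' -> emit 'j', reset
Bit 4: prefix='1' (no match yet)
Bit 5: prefix='11' (no match yet)
Bit 6: prefix='111' (no match yet)
Bit 7: prefix='1111' -> emit 'd', reset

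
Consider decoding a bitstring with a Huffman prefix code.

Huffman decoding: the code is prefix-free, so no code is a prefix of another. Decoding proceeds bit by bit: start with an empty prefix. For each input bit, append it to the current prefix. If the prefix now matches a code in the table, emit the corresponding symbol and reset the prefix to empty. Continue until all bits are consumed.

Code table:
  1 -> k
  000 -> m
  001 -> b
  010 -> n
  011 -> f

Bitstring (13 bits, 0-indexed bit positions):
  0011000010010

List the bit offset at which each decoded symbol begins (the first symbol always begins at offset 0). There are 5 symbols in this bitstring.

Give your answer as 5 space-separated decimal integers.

Bit 0: prefix='0' (no match yet)
Bit 1: prefix='00' (no match yet)
Bit 2: prefix='001' -> emit 'b', reset
Bit 3: prefix='1' -> emit 'k', reset
Bit 4: prefix='0' (no match yet)
Bit 5: prefix='00' (no match yet)
Bit 6: prefix='000' -> emit 'm', reset
Bit 7: prefix='0' (no match yet)
Bit 8: prefix='01' (no match yet)
Bit 9: prefix='010' -> emit 'n', reset
Bit 10: prefix='0' (no match yet)
Bit 11: prefix='01' (no match yet)
Bit 12: prefix='010' -> emit 'n', reset

Answer: 0 3 4 7 10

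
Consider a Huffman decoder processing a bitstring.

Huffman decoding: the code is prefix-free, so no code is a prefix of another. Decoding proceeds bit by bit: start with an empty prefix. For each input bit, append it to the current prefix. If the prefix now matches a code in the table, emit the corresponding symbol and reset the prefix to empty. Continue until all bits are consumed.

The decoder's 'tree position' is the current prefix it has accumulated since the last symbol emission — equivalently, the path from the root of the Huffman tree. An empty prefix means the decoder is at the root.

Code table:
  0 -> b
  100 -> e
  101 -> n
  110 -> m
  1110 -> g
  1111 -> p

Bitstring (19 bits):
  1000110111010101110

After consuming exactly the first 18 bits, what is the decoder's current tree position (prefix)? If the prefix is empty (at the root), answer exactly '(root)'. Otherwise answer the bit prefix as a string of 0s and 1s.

Answer: 111

Derivation:
Bit 0: prefix='1' (no match yet)
Bit 1: prefix='10' (no match yet)
Bit 2: prefix='100' -> emit 'e', reset
Bit 3: prefix='0' -> emit 'b', reset
Bit 4: prefix='1' (no match yet)
Bit 5: prefix='11' (no match yet)
Bit 6: prefix='110' -> emit 'm', reset
Bit 7: prefix='1' (no match yet)
Bit 8: prefix='11' (no match yet)
Bit 9: prefix='111' (no match yet)
Bit 10: prefix='1110' -> emit 'g', reset
Bit 11: prefix='1' (no match yet)
Bit 12: prefix='10' (no match yet)
Bit 13: prefix='101' -> emit 'n', reset
Bit 14: prefix='0' -> emit 'b', reset
Bit 15: prefix='1' (no match yet)
Bit 16: prefix='11' (no match yet)
Bit 17: prefix='111' (no match yet)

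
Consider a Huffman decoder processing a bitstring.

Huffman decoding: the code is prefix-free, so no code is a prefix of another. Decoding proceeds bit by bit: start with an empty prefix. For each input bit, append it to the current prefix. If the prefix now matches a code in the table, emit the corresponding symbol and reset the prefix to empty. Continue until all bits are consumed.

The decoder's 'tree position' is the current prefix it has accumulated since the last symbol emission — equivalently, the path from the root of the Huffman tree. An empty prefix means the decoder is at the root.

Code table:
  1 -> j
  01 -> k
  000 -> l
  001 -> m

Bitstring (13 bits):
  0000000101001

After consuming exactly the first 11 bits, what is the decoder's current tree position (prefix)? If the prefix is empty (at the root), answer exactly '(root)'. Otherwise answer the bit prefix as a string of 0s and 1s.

Answer: 0

Derivation:
Bit 0: prefix='0' (no match yet)
Bit 1: prefix='00' (no match yet)
Bit 2: prefix='000' -> emit 'l', reset
Bit 3: prefix='0' (no match yet)
Bit 4: prefix='00' (no match yet)
Bit 5: prefix='000' -> emit 'l', reset
Bit 6: prefix='0' (no match yet)
Bit 7: prefix='01' -> emit 'k', reset
Bit 8: prefix='0' (no match yet)
Bit 9: prefix='01' -> emit 'k', reset
Bit 10: prefix='0' (no match yet)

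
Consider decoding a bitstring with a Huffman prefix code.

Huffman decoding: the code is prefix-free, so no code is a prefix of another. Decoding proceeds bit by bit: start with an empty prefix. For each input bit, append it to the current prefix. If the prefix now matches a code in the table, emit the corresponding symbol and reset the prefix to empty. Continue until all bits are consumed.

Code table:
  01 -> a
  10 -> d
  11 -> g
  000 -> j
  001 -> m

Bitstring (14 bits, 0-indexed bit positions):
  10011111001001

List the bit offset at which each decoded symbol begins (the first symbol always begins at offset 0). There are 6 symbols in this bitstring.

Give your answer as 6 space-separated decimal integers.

Answer: 0 2 4 6 8 11

Derivation:
Bit 0: prefix='1' (no match yet)
Bit 1: prefix='10' -> emit 'd', reset
Bit 2: prefix='0' (no match yet)
Bit 3: prefix='01' -> emit 'a', reset
Bit 4: prefix='1' (no match yet)
Bit 5: prefix='11' -> emit 'g', reset
Bit 6: prefix='1' (no match yet)
Bit 7: prefix='11' -> emit 'g', reset
Bit 8: prefix='0' (no match yet)
Bit 9: prefix='00' (no match yet)
Bit 10: prefix='001' -> emit 'm', reset
Bit 11: prefix='0' (no match yet)
Bit 12: prefix='00' (no match yet)
Bit 13: prefix='001' -> emit 'm', reset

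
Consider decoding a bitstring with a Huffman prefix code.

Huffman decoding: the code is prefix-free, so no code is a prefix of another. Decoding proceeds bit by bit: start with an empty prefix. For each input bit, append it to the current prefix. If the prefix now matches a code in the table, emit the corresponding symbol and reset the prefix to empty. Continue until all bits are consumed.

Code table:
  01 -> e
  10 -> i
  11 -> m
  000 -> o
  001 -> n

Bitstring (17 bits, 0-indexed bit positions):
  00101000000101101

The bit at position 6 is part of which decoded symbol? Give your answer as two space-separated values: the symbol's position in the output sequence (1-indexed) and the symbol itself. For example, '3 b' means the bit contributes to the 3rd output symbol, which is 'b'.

Bit 0: prefix='0' (no match yet)
Bit 1: prefix='00' (no match yet)
Bit 2: prefix='001' -> emit 'n', reset
Bit 3: prefix='0' (no match yet)
Bit 4: prefix='01' -> emit 'e', reset
Bit 5: prefix='0' (no match yet)
Bit 6: prefix='00' (no match yet)
Bit 7: prefix='000' -> emit 'o', reset
Bit 8: prefix='0' (no match yet)
Bit 9: prefix='00' (no match yet)
Bit 10: prefix='000' -> emit 'o', reset

Answer: 3 o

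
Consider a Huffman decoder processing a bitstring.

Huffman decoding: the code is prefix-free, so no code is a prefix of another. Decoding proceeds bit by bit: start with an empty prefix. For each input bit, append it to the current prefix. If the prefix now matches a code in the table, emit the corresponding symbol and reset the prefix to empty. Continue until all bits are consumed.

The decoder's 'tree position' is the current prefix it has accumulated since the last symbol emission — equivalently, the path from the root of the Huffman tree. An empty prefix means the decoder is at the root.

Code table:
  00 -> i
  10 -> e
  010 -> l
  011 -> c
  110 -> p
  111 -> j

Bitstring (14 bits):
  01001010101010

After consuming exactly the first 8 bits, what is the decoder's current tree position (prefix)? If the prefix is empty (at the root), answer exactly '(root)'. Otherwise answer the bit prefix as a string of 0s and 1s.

Answer: (root)

Derivation:
Bit 0: prefix='0' (no match yet)
Bit 1: prefix='01' (no match yet)
Bit 2: prefix='010' -> emit 'l', reset
Bit 3: prefix='0' (no match yet)
Bit 4: prefix='01' (no match yet)
Bit 5: prefix='010' -> emit 'l', reset
Bit 6: prefix='1' (no match yet)
Bit 7: prefix='10' -> emit 'e', reset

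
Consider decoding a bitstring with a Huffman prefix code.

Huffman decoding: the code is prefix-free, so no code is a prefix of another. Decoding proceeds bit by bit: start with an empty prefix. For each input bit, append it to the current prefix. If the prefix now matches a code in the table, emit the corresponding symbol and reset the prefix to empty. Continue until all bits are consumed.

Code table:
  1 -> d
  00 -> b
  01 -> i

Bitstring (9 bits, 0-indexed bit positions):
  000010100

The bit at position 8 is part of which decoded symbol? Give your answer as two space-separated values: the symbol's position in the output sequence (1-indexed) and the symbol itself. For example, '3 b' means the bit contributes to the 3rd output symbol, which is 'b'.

Answer: 5 b

Derivation:
Bit 0: prefix='0' (no match yet)
Bit 1: prefix='00' -> emit 'b', reset
Bit 2: prefix='0' (no match yet)
Bit 3: prefix='00' -> emit 'b', reset
Bit 4: prefix='1' -> emit 'd', reset
Bit 5: prefix='0' (no match yet)
Bit 6: prefix='01' -> emit 'i', reset
Bit 7: prefix='0' (no match yet)
Bit 8: prefix='00' -> emit 'b', reset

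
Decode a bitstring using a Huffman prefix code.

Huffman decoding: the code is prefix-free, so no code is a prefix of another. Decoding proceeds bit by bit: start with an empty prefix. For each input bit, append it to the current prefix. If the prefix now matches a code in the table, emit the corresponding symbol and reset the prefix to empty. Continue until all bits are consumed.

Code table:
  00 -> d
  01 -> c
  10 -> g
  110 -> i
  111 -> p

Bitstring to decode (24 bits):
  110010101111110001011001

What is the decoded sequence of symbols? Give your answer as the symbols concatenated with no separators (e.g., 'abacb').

Answer: icccpidgic

Derivation:
Bit 0: prefix='1' (no match yet)
Bit 1: prefix='11' (no match yet)
Bit 2: prefix='110' -> emit 'i', reset
Bit 3: prefix='0' (no match yet)
Bit 4: prefix='01' -> emit 'c', reset
Bit 5: prefix='0' (no match yet)
Bit 6: prefix='01' -> emit 'c', reset
Bit 7: prefix='0' (no match yet)
Bit 8: prefix='01' -> emit 'c', reset
Bit 9: prefix='1' (no match yet)
Bit 10: prefix='11' (no match yet)
Bit 11: prefix='111' -> emit 'p', reset
Bit 12: prefix='1' (no match yet)
Bit 13: prefix='11' (no match yet)
Bit 14: prefix='110' -> emit 'i', reset
Bit 15: prefix='0' (no match yet)
Bit 16: prefix='00' -> emit 'd', reset
Bit 17: prefix='1' (no match yet)
Bit 18: prefix='10' -> emit 'g', reset
Bit 19: prefix='1' (no match yet)
Bit 20: prefix='11' (no match yet)
Bit 21: prefix='110' -> emit 'i', reset
Bit 22: prefix='0' (no match yet)
Bit 23: prefix='01' -> emit 'c', reset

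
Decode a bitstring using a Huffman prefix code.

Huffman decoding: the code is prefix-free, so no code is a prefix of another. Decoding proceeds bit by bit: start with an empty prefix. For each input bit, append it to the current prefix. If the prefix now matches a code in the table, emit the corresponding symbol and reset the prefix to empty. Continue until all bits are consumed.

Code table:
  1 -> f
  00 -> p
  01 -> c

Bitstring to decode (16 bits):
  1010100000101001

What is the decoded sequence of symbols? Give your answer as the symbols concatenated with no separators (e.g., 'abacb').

Answer: fccppccpf

Derivation:
Bit 0: prefix='1' -> emit 'f', reset
Bit 1: prefix='0' (no match yet)
Bit 2: prefix='01' -> emit 'c', reset
Bit 3: prefix='0' (no match yet)
Bit 4: prefix='01' -> emit 'c', reset
Bit 5: prefix='0' (no match yet)
Bit 6: prefix='00' -> emit 'p', reset
Bit 7: prefix='0' (no match yet)
Bit 8: prefix='00' -> emit 'p', reset
Bit 9: prefix='0' (no match yet)
Bit 10: prefix='01' -> emit 'c', reset
Bit 11: prefix='0' (no match yet)
Bit 12: prefix='01' -> emit 'c', reset
Bit 13: prefix='0' (no match yet)
Bit 14: prefix='00' -> emit 'p', reset
Bit 15: prefix='1' -> emit 'f', reset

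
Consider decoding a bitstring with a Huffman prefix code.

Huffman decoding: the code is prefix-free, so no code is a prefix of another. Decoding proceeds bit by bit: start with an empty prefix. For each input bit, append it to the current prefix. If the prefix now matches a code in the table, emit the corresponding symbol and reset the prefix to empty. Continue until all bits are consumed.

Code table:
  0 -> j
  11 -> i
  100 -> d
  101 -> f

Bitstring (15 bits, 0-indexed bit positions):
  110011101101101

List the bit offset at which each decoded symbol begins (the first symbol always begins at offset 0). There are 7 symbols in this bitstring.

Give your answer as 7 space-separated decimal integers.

Bit 0: prefix='1' (no match yet)
Bit 1: prefix='11' -> emit 'i', reset
Bit 2: prefix='0' -> emit 'j', reset
Bit 3: prefix='0' -> emit 'j', reset
Bit 4: prefix='1' (no match yet)
Bit 5: prefix='11' -> emit 'i', reset
Bit 6: prefix='1' (no match yet)
Bit 7: prefix='10' (no match yet)
Bit 8: prefix='101' -> emit 'f', reset
Bit 9: prefix='1' (no match yet)
Bit 10: prefix='10' (no match yet)
Bit 11: prefix='101' -> emit 'f', reset
Bit 12: prefix='1' (no match yet)
Bit 13: prefix='10' (no match yet)
Bit 14: prefix='101' -> emit 'f', reset

Answer: 0 2 3 4 6 9 12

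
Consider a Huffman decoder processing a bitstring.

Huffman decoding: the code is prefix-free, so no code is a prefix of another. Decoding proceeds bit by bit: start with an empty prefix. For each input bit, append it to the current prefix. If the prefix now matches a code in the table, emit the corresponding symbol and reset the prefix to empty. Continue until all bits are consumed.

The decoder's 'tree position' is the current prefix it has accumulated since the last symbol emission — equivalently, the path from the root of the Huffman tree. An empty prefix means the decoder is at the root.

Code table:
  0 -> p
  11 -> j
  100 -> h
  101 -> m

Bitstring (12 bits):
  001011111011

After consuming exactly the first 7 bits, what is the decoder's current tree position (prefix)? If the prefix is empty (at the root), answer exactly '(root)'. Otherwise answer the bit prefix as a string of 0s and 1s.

Answer: (root)

Derivation:
Bit 0: prefix='0' -> emit 'p', reset
Bit 1: prefix='0' -> emit 'p', reset
Bit 2: prefix='1' (no match yet)
Bit 3: prefix='10' (no match yet)
Bit 4: prefix='101' -> emit 'm', reset
Bit 5: prefix='1' (no match yet)
Bit 6: prefix='11' -> emit 'j', reset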